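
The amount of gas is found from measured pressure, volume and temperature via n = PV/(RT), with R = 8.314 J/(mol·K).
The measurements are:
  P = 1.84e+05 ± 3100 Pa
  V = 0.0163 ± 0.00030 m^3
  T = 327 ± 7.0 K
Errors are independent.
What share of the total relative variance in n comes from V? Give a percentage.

31.3%

(δn/n)² = (1·δP/P)² + (1·δV/V)² + (-1·δT/T)²
  P term: (1×0.0168)² = 0.000284
  V term: (1×0.0184)² = 0.000339
  T term: (-1×0.0214)² = 0.000458
Total = 0.00108. Share from V = 0.000339/0.00108 = 0.313.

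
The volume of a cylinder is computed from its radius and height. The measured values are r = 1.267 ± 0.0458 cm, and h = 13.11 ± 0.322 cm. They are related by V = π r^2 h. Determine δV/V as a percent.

7.64%

For a monomial V ∝ r^2, h, fractional errors add in quadrature:
  (2·δr/r)² = (2×0.0361)² = 0.00523;  (1·δh/h)² = (1×0.0246)² = 0.000603
δV/V = √(0.00583) = 0.0764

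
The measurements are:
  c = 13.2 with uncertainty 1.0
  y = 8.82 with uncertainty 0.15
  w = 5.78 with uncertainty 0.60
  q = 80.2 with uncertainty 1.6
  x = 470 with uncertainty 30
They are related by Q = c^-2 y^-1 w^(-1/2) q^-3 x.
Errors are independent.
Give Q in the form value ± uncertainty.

(2.47 ± 0.452) × 10^-7

Since Q is a product/quotient, work with relative uncertainties:
  (-2·δc/c)² = (-2×0.0758)² = 0.0230;  (-1·δy/y)² = (-1×0.0170)² = 0.000289;  (−½·δw/w)² = (-0.5×0.104)² = 0.00269;  (-3·δq/q)² = (-3×0.0200)² = 0.00358;  (1·δx/x)² = (1×0.0638)² = 0.00407
δQ/Q = √(0.0336) = 0.183
Q = 2.47e-07, so δQ = 0.183 × 2.47e-07 = 4.52e-08.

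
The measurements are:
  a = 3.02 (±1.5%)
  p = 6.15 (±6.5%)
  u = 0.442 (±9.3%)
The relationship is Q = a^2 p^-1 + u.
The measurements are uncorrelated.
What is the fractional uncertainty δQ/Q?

0.0591

Let w = a^2·p^-1 = 1.48. δw/w = √((2·δa/a)² + (-1·δp/p)²) = √(0.000900 + 0.00423) = 0.0716, so δw = 0.106.
Q = w + u: δQ = √(δw² + δu²) = √(0.0113 + 0.00169) = 0.114
Q = 1.92, so δQ/Q = 0.114/1.92 = 0.0591.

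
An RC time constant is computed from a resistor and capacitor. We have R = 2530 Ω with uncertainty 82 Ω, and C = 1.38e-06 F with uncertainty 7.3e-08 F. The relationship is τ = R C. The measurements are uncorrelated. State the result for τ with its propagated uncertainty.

τ is a product of powers, so relative uncertainties combine in quadrature:
  (1·δR/R)² = (1×0.0324)² = 0.00105;  (1·δC/C)² = (1×0.0529)² = 0.00280
δτ/τ = √(0.00385) = 0.0620
τ = 0.00349 s, so δτ = 0.0620 × 0.00349 = 0.000217 s.

0.00349 ± 0.000217 s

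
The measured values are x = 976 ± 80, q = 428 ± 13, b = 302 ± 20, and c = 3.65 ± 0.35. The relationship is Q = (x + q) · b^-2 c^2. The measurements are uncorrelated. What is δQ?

Let u = x + q = 1400. δu = √(δx² + δq²) = √(6400 + 169) = 81.0, so δu/u = 0.0577.
Q is then a monomial in u, b, c:
δQ/Q = √((δu/u)² + (-2·δb/b)² + (2·δc/c)²) = √(0.00333 + 0.0175 + 0.0368) = 0.240
Q = 0.205, so δQ = 0.240 × 0.205 = 0.0492.

0.0492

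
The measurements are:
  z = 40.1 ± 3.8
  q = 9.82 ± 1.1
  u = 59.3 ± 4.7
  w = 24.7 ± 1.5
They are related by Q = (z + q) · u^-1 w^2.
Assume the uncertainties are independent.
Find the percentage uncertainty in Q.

16.5%

Let h = z + q = 49.9. δh = √(δz² + δq²) = √(14.4 + 1.21) = 3.96, so δh/h = 0.0792.
Q is then a monomial in h, u, w:
δQ/Q = √((δh/h)² + (-1·δu/u)² + (2·δw/w)²) = √(0.00628 + 0.00628 + 0.0148) = 0.165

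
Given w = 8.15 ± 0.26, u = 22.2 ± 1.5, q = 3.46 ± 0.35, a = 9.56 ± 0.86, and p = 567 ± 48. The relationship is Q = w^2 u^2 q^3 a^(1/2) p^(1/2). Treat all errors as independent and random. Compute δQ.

3.43e+07

Q is a product of powers, so relative uncertainties combine in quadrature:
  (2·δw/w)² = (2×0.0319)² = 0.00407;  (2·δu/u)² = (2×0.0676)² = 0.0183;  (3·δq/q)² = (3×0.101)² = 0.0921;  (½·δa/a)² = (0.5×0.0900)² = 0.00202;  (½·δp/p)² = (0.5×0.0847)² = 0.00179
δQ/Q = √(0.118) = 0.344
Q = 9.98e+07, so δQ = 0.344 × 9.98e+07 = 3.43e+07.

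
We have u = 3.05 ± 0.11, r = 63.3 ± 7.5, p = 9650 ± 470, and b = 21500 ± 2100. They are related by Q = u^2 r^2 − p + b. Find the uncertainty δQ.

9480

Let w = u^2·r^2 = 37300. δw/w = √((2·δu/u)² + (2·δr/r)²) = √(0.00520 + 0.0562) = 0.248, so δw = 9230.
Q = w − p + b: δQ = √(δw² + δp² + δb²) = √(8.52e+07 + 2.21e+05 + 4.41e+06) = 9480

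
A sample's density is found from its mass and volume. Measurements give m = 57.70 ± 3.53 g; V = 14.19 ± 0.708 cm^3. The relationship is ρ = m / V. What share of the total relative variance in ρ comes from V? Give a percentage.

39.9%

(δρ/ρ)² = (1·δm/m)² + (-1·δV/V)²
  m term: (1×0.0612)² = 0.00374
  V term: (-1×0.0499)² = 0.00249
Total = 0.00623. Share from V = 0.00249/0.00623 = 0.399.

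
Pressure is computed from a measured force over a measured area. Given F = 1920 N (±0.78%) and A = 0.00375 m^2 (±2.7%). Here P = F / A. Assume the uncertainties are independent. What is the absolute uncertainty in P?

Products/powers → add relative errors in quadrature, weighted by exponent:
  (1·δF/F)² = (1×0.00780)² = 6.08e-05;  (-1·δA/A)² = (-1×0.0270)² = 0.000729
δP/P = √(0.000790) = 0.0281
P = 5.12e+05 Pa, so δP = 0.0281 × 5.12e+05 = 14400 Pa.

14400 Pa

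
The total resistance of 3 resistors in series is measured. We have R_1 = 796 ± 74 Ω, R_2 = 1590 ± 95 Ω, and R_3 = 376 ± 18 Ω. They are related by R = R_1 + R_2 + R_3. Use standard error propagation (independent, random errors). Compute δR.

122 Ω

Each term contributes (cᵢ δxᵢ)² to (δR)²:
  (δR_1)² = 5480;  (δR_2)² = 9020;  (δR_3)² = 324
δR = √(14800) = 122 Ω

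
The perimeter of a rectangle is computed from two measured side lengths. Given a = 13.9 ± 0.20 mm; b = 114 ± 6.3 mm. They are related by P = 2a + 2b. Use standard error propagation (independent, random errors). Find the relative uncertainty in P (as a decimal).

0.0493

P is a linear combination, so absolute uncertainties add in quadrature:
  (2·δa)² = 0.160;  (2·δb)² = 159
δP = √(159) = 12.6 mm
P = 256 mm, so δP/P = 12.6/256 = 0.0493.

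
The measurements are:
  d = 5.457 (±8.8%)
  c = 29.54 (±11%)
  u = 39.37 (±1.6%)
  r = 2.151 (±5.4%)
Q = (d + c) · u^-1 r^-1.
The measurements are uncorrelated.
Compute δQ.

Let w = d + c = 35.00. δw = √(δd² + δc²) = √(0.231 + 10.6) = 3.28, so δw/w = 0.0939.
Q is then a monomial in w, u, r:
δQ/Q = √((δw/w)² + (-1·δu/u)² + (-1·δr/r)²) = √(0.00881 + 0.000256 + 0.00292) = 0.109
Q = 0.4133, so δQ = 0.109 × 0.4133 = 0.0452.

0.0452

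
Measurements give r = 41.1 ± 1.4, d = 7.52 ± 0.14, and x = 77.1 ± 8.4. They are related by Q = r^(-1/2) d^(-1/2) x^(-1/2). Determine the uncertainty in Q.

Q is a product of powers, so relative uncertainties combine in quadrature:
  (−½·δr/r)² = (-0.5×0.0341)² = 0.000290;  (−½·δd/d)² = (-0.5×0.0186)² = 8.66e-05;  (−½·δx/x)² = (-0.5×0.109)² = 0.00297
δQ/Q = √(0.00334) = 0.0578
Q = 0.00648, so δQ = 0.0578 × 0.00648 = 0.000375.

0.000375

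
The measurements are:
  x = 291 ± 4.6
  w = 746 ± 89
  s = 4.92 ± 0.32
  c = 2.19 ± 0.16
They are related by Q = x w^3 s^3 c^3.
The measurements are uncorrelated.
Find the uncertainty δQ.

7e+13

Each factor contributes (exponent × relative error)² to (δQ/Q)²:
  (1·δx/x)² = (1×0.0158)² = 0.000250;  (3·δw/w)² = (3×0.119)² = 0.128;  (3·δs/s)² = (3×0.0650)² = 0.0381;  (3·δc/c)² = (3×0.0731)² = 0.0480
δQ/Q = √(0.214) = 0.463
Q = 1.51e+14, so δQ = 0.463 × 1.51e+14 = 7e+13.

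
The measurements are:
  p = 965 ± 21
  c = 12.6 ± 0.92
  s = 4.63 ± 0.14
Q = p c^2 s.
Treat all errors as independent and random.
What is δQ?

Each factor contributes (exponent × relative error)² to (δQ/Q)²:
  (1·δp/p)² = (1×0.0218)² = 0.000474;  (2·δc/c)² = (2×0.0730)² = 0.0213;  (1·δs/s)² = (1×0.0302)² = 0.000914
δQ/Q = √(0.0227) = 0.151
Q = 7.09e+05, so δQ = 0.151 × 7.09e+05 = 1.07e+05.

1.07e+05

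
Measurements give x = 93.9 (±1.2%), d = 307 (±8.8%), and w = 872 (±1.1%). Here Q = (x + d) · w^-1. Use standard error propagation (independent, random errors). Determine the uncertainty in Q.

Let u = x + d = 401. δu = √(δx² + δd²) = √(1.27 + 730) = 27.0, so δu/u = 0.0674.
Q is then a monomial in u, w:
δQ/Q = √((δu/u)² + (-1·δw/w)²) = √(0.00455 + 0.000121) = 0.0683
Q = 0.460, so δQ = 0.0683 × 0.460 = 0.0314.

0.0314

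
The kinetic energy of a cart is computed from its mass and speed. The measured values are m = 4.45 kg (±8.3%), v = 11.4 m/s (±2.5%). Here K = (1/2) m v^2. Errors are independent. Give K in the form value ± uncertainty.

For a monomial K ∝ m, v^2, fractional errors add in quadrature:
  (1·δm/m)² = (1×0.0830)² = 0.00689;  (2·δv/v)² = (2×0.0250)² = 0.00250
δK/K = √(0.00939) = 0.0969
K = 289 J, so δK = 0.0969 × 289 = 28.0 J.

289 ± 28.0 J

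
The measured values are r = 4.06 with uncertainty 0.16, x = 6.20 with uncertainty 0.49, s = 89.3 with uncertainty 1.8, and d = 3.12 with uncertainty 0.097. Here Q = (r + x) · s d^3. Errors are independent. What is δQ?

3000

Let u = r + x = 10.3. δu = √(δr² + δx²) = √(0.0256 + 0.240) = 0.515, so δu/u = 0.0502.
Q is then a monomial in u, s, d:
δQ/Q = √((δu/u)² + (1·δs/s)² + (3·δd/d)²) = √(0.00252 + 0.000406 + 0.00870) = 0.108
Q = 27800, so δQ = 0.108 × 27800 = 3000.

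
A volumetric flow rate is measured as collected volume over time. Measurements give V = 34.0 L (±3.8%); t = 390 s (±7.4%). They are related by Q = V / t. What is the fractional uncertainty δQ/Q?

0.0832

Since Q is a product/quotient, work with relative uncertainties:
  (1·δV/V)² = (1×0.0380)² = 0.00144;  (-1·δt/t)² = (-1×0.0740)² = 0.00548
δQ/Q = √(0.00692) = 0.0832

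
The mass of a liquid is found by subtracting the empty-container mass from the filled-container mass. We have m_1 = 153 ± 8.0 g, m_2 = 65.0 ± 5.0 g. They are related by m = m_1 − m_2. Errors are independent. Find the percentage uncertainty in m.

Each term contributes (cᵢ δxᵢ)² to (δm)²:
  (δm_1)² = 64.0;  (δm_2)² = 25.0
δm = √(89.0) = 9.43 g
m = 88.0 g, so δm/m = 9.43/88.0 = 0.107.

10.7%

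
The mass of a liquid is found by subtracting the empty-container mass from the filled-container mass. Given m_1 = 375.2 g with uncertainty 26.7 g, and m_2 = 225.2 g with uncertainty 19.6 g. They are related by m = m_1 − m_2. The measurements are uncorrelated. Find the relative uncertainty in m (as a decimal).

0.221

Absolute uncertainties add in quadrature for a linear combination:
  (δm_1)² = 713;  (δm_2)² = 384
δm = √(1100) = 33.1 g
m = 150.0 g, so δm/m = 33.1/150.0 = 0.221.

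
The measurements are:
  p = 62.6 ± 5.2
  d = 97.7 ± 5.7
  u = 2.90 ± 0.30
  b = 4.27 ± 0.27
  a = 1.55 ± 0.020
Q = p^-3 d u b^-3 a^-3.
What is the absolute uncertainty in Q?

For a monomial Q ∝ p^-3, d, u, b^-3, a^-3, fractional errors add in quadrature:
  (-3·δp/p)² = (-3×0.0831)² = 0.0621;  (1·δd/d)² = (1×0.0583)² = 0.00340;  (1·δu/u)² = (1×0.103)² = 0.0107;  (-3·δb/b)² = (-3×0.0632)² = 0.0360;  (-3·δa/a)² = (-3×0.0129)² = 0.00150
δQ/Q = √(0.114) = 0.337
Q = 3.98e-06, so δQ = 0.337 × 3.98e-06 = 1.34e-06.

1.34e-06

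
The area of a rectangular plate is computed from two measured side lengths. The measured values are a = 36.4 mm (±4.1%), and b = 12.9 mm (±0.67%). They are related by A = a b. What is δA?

19.5 mm^2

A is a product of powers, so relative uncertainties combine in quadrature:
  (1·δa/a)² = (1×0.0410)² = 0.00168;  (1·δb/b)² = (1×0.00670)² = 4.49e-05
δA/A = √(0.00173) = 0.0415
A = 470 mm^2, so δA = 0.0415 × 470 = 19.5 mm^2.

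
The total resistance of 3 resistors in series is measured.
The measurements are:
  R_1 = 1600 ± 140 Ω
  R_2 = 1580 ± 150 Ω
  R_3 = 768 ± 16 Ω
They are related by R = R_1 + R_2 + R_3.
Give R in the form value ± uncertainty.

3950 ± 206 Ω

Absolute uncertainties add in quadrature for a linear combination:
  (δR_1)² = 19600;  (δR_2)² = 22500;  (δR_3)² = 256
δR = √(42400) = 206 Ω
R = 3950 Ω.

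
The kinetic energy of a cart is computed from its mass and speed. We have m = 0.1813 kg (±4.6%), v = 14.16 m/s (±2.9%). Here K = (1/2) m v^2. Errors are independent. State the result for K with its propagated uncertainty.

Products/powers → add relative errors in quadrature, weighted by exponent:
  (1·δm/m)² = (1×0.0460)² = 0.00212;  (2·δv/v)² = (2×0.0290)² = 0.00336
δK/K = √(0.00548) = 0.0740
K = 18.18 J, so δK = 0.0740 × 18.18 = 1.35 J.

18.18 ± 1.35 J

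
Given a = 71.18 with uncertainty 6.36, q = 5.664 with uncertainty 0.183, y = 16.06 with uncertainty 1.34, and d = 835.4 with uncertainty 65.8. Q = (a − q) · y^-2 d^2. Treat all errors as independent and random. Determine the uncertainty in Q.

Let u = a − q = 65.52. δu = √(δa² + δq²) = √(40.4 + 0.0335) = 6.36, so δu/u = 0.0971.
Q is then a monomial in u, y, d:
δQ/Q = √((δu/u)² + (-2·δy/y)² + (2·δd/d)²) = √(0.00943 + 0.0278 + 0.0248) = 0.249
Q = 177300, so δQ = 0.249 × 177300 = 44200.

44200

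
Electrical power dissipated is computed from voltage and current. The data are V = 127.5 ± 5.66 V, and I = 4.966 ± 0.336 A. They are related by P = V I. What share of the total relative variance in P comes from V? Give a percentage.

(δP/P)² = (1·δV/V)² + (1·δI/I)²
  V term: (1×0.0444)² = 0.00197
  I term: (1×0.0677)² = 0.00458
Total = 0.00655. Share from V = 0.00197/0.00655 = 0.301.

30.1%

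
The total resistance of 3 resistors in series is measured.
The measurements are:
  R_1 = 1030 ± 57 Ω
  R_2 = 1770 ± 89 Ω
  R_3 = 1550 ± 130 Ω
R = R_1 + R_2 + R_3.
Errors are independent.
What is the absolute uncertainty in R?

168 Ω

R is a linear combination, so absolute uncertainties add in quadrature:
  (δR_1)² = 3250;  (δR_2)² = 7920;  (δR_3)² = 16900
δR = √(28100) = 168 Ω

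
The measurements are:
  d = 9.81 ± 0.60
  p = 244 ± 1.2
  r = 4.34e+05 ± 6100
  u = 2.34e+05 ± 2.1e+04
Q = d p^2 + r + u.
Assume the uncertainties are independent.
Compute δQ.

Let w = d·p^2 = 5.84e+05. δw/w = √((1·δd/d)² + (2·δp/p)²) = √(0.00374 + 9.67e-05) = 0.0619, so δw = 36200.
Q = w + r + u: δQ = √(δw² + δr² + δu²) = √(1.31e+09 + 3.72e+07 + 4.41e+08) = 42300

42300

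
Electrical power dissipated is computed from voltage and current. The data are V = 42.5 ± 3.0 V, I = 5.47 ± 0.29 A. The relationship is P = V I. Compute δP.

20.5 W

P is a product of powers, so relative uncertainties combine in quadrature:
  (1·δV/V)² = (1×0.0706)² = 0.00498;  (1·δI/I)² = (1×0.0530)² = 0.00281
δP/P = √(0.00779) = 0.0883
P = 232 W, so δP = 0.0883 × 232 = 20.5 W.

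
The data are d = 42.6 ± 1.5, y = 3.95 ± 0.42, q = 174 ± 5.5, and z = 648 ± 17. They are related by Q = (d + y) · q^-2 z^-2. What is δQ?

3.25e-10

Let u = d + y = 46.6. δu = √(δd² + δy²) = √(2.25 + 0.176) = 1.56, so δu/u = 0.0335.
Q is then a monomial in u, q, z:
δQ/Q = √((δu/u)² + (-2·δq/q)² + (-2·δz/z)²) = √(0.00112 + 0.00400 + 0.00275) = 0.0887
Q = 3.66e-09, so δQ = 0.0887 × 3.66e-09 = 3.25e-10.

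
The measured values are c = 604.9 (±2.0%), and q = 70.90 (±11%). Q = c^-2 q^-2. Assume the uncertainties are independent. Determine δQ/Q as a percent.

22.4%

Products/powers → add relative errors in quadrature, weighted by exponent:
  (-2·δc/c)² = (-2×0.0200)² = 0.00160;  (-2·δq/q)² = (-2×0.110)² = 0.0484
δQ/Q = √(0.0500) = 0.224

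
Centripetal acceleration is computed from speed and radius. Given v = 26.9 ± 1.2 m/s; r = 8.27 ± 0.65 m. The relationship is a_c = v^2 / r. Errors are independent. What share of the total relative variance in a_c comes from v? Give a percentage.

56.3%

(δa_c/a_c)² = (2·δv/v)² + (-1·δr/r)²
  v term: (2×0.0446)² = 0.00796
  r term: (-1×0.0786)² = 0.00618
Total = 0.0141. Share from v = 0.00796/0.0141 = 0.563.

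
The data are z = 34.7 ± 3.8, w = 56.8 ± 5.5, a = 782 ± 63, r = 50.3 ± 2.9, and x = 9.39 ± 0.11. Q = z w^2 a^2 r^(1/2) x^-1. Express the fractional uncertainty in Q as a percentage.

Products/powers → add relative errors in quadrature, weighted by exponent:
  (1·δz/z)² = (1×0.110)² = 0.0120;  (2·δw/w)² = (2×0.0968)² = 0.0375;  (2·δa/a)² = (2×0.0806)² = 0.0260;  (½·δr/r)² = (0.5×0.0577)² = 0.000831;  (-1·δx/x)² = (-1×0.0117)² = 0.000137
δQ/Q = √(0.0764) = 0.276

27.6%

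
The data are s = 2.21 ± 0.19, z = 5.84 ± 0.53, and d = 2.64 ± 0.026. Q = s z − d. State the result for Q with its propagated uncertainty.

10.3 ± 1.61

Let p = s·z = 12.9. δp/p = √((1·δs/s)² + (1·δz/z)²) = √(0.00739 + 0.00824) = 0.125, so δp = 1.61.
Q = p − d: δQ = √(δp² + δd²) = √(2.60 + 0.000676) = 1.61
Q = 10.3.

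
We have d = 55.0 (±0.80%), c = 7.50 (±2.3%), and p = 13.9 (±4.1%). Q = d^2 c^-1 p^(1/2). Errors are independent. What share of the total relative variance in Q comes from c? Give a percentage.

43.9%

(δQ/Q)² = (2·δd/d)² + (-1·δc/c)² + (½·δp/p)²
  d term: (2×0.00800)² = 0.000256
  c term: (-1×0.0230)² = 0.000529
  p term: (0.5×0.0410)² = 0.000420
Total = 0.00121. Share from c = 0.000529/0.00121 = 0.439.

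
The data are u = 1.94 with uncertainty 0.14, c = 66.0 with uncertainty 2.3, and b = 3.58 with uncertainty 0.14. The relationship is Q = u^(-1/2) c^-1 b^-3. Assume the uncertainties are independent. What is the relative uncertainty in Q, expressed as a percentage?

Products/powers → add relative errors in quadrature, weighted by exponent:
  (−½·δu/u)² = (-0.5×0.0722)² = 0.00130;  (-1·δc/c)² = (-1×0.0348)² = 0.00121;  (-3·δb/b)² = (-3×0.0391)² = 0.0138
δQ/Q = √(0.0163) = 0.128

12.8%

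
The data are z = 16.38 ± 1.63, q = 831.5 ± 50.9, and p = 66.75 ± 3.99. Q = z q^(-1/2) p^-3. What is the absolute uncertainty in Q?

3.96e-07

Products/powers → add relative errors in quadrature, weighted by exponent:
  (1·δz/z)² = (1×0.0995)² = 0.00990;  (−½·δq/q)² = (-0.5×0.0612)² = 0.000937;  (-3·δp/p)² = (-3×0.0598)² = 0.0322
δQ/Q = √(0.0430) = 0.207
Q = 1.91e-06, so δQ = 0.207 × 1.91e-06 = 3.96e-07.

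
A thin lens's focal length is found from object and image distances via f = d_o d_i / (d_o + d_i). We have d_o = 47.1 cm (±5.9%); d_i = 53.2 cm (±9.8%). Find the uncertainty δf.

1.39 cm

∂f/∂d_o = (d_i/(d_o+d_i))² = 0.281;  ∂f/∂d_i = (d_o/(d_o+d_i))² = 0.221
δf = √((∂f/∂d_o · δd_o)² + (∂f/∂d_i · δd_i)²) = √(0.611 + 1.32) = 1.39 cm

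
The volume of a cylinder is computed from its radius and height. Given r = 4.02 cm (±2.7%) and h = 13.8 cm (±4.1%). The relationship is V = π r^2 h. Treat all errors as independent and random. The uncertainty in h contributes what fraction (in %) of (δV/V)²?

36.6%

(δV/V)² = (2·δr/r)² + (1·δh/h)²
  r term: (2×0.0270)² = 0.00292
  h term: (1×0.0410)² = 0.00168
Total = 0.00460. Share from h = 0.00168/0.00460 = 0.366.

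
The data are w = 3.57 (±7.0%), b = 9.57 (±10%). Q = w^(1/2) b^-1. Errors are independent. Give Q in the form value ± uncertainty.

0.197 ± 0.0209

Products/powers → add relative errors in quadrature, weighted by exponent:
  (½·δw/w)² = (0.5×0.0700)² = 0.00123;  (-1·δb/b)² = (-1×0.100)² = 0.0100
δQ/Q = √(0.0112) = 0.106
Q = 0.197, so δQ = 0.106 × 0.197 = 0.0209.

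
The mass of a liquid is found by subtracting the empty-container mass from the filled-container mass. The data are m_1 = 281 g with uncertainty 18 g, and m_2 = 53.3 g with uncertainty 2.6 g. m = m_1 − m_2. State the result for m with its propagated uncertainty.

228 ± 18.2 g

Absolute uncertainties add in quadrature for a linear combination:
  (δm_1)² = 324;  (δm_2)² = 6.76
δm = √(331) = 18.2 g
m = 228 g.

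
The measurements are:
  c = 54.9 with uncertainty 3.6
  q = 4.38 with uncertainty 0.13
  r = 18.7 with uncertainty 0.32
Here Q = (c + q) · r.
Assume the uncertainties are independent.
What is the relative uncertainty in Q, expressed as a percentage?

6.31%

Let u = c + q = 59.3. δu = √(δc² + δq²) = √(13.0 + 0.0169) = 3.60, so δu/u = 0.0608.
Q is then a monomial in u, r:
δQ/Q = √((δu/u)² + (1·δr/r)²) = √(0.00369 + 0.000293) = 0.0631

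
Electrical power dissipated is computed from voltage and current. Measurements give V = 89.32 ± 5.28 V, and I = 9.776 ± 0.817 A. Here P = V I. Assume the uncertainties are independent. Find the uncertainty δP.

89.4 W

Each factor contributes (exponent × relative error)² to (δP/P)²:
  (1·δV/V)² = (1×0.0591)² = 0.00349;  (1·δI/I)² = (1×0.0836)² = 0.00698
δP/P = √(0.0105) = 0.102
P = 873.2 W, so δP = 0.102 × 873.2 = 89.4 W.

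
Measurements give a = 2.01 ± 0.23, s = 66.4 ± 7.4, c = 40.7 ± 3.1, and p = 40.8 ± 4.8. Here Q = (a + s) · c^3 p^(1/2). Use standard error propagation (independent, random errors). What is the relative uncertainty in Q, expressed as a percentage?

Let u = a + s = 68.4. δu = √(δa² + δs²) = √(0.0529 + 54.8) = 7.40, so δu/u = 0.108.
Q is then a monomial in u, c, p:
δQ/Q = √((δu/u)² + (3·δc/c)² + (½·δp/p)²) = √(0.0117 + 0.0522 + 0.00346) = 0.260

26.0%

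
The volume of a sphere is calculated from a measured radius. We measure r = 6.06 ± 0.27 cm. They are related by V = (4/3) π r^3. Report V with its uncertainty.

Products/powers → add relative errors in quadrature, weighted by exponent:
  (3·δr/r)² = (3×0.0446)² = 0.0179
δV/V = √(0.0179) = 0.134
V = 932 cm^3, so δV = 0.134 × 932 = 125 cm^3.

932 ± 125 cm^3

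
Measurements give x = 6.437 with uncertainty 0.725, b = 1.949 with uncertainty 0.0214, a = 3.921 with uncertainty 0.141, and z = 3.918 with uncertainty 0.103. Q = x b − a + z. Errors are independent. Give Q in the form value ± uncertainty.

Let p = x·b = 12.55. δp/p = √((1·δx/x)² + (1·δb/b)²) = √(0.0127 + 0.000121) = 0.113, so δp = 1.42.
Q = p − a + z: δQ = √(δp² + δa² + δz²) = √(2.02 + 0.0199 + 0.0106) = 1.43
Q = 12.54.

12.54 ± 1.43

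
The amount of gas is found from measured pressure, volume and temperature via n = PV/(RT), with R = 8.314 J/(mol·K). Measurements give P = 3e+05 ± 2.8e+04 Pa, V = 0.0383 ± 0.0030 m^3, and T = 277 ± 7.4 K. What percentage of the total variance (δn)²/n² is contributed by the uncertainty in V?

39.4%

(δn/n)² = (1·δP/P)² + (1·δV/V)² + (-1·δT/T)²
  P term: (1×0.0933)² = 0.00871
  V term: (1×0.0783)² = 0.00614
  T term: (-1×0.0267)² = 0.000714
Total = 0.0156. Share from V = 0.00614/0.0156 = 0.394.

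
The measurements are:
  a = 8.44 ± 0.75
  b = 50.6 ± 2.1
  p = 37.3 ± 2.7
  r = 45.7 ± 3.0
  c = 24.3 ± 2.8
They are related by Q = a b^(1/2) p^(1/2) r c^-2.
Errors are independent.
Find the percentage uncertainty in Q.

For a monomial Q ∝ a, b^(1/2), p^(1/2), r, c^-2, fractional errors add in quadrature:
  (1·δa/a)² = (1×0.0889)² = 0.00790;  (½·δb/b)² = (0.5×0.0415)² = 0.000431;  (½·δp/p)² = (0.5×0.0724)² = 0.00131;  (1·δr/r)² = (1×0.0656)² = 0.00431;  (-2·δc/c)² = (-2×0.115)² = 0.0531
δQ/Q = √(0.0671) = 0.259

25.9%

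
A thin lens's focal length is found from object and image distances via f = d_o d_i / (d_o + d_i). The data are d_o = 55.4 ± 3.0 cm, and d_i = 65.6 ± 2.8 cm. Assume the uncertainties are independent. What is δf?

∂f/∂d_o = (d_i/(d_o+d_i))² = 0.294;  ∂f/∂d_i = (d_o/(d_o+d_i))² = 0.210
δf = √((∂f/∂d_o · δd_o)² + (∂f/∂d_i · δd_i)²) = √(0.778 + 0.345) = 1.06 cm

1.06 cm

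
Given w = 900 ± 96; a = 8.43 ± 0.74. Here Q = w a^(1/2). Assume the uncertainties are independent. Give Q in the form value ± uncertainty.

Products/powers → add relative errors in quadrature, weighted by exponent:
  (1·δw/w)² = (1×0.107)² = 0.0114;  (½·δa/a)² = (0.5×0.0878)² = 0.00193
δQ/Q = √(0.0133) = 0.115
Q = 2610, so δQ = 0.115 × 2610 = 301.

2610 ± 301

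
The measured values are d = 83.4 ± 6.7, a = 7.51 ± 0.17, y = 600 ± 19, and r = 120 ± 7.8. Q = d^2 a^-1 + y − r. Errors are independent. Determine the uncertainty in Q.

Let p = d^2·a^-1 = 926. δp/p = √((2·δd/d)² + (-1·δa/a)²) = √(0.0258 + 0.000512) = 0.162, so δp = 150.
Q = p + y − r: δQ = √(δp² + δy² + δr²) = √(22600 + 361 + 60.8) = 152

152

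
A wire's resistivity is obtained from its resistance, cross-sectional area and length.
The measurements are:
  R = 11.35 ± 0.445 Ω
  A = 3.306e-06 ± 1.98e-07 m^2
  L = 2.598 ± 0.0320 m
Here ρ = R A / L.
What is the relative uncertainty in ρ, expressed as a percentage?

7.26%

Products/powers → add relative errors in quadrature, weighted by exponent:
  (1·δR/R)² = (1×0.0392)² = 0.00154;  (1·δA/A)² = (1×0.0599)² = 0.00359;  (-1·δL/L)² = (-1×0.0123)² = 0.000152
δρ/ρ = √(0.00528) = 0.0726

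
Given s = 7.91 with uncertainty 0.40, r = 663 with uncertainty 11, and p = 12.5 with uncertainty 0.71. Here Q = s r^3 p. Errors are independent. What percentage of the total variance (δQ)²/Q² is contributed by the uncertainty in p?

(δQ/Q)² = (1·δs/s)² + (3·δr/r)² + (1·δp/p)²
  s term: (1×0.0506)² = 0.00256
  r term: (3×0.0166)² = 0.00248
  p term: (1×0.0568)² = 0.00323
Total = 0.00826. Share from p = 0.00323/0.00826 = 0.391.

39.1%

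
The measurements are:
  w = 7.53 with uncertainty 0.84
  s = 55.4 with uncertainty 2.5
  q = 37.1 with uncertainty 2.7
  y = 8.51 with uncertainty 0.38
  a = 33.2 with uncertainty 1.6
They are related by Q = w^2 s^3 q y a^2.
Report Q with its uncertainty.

(3.36 ± 0.976) × 10^12

Each factor contributes (exponent × relative error)² to (δQ/Q)²:
  (2·δw/w)² = (2×0.112)² = 0.0498;  (3·δs/s)² = (3×0.0451)² = 0.0183;  (1·δq/q)² = (1×0.0728)² = 0.00530;  (1·δy/y)² = (1×0.0447)² = 0.00199;  (2·δa/a)² = (2×0.0482)² = 0.00929
δQ/Q = √(0.0847) = 0.291
Q = 3.36e+12, so δQ = 0.291 × 3.36e+12 = 9.76e+11.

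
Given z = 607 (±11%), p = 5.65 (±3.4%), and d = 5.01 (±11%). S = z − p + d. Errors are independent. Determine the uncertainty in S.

For a sum/difference, combine absolute errors in quadrature:
  (δz)² = 4460;  (δp)² = 0.0369;  (δd)² = 0.304
δS = √(4460) = 66.8

66.8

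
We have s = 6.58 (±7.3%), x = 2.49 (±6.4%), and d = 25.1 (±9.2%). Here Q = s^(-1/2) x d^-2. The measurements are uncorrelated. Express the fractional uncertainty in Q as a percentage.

19.8%

Products/powers → add relative errors in quadrature, weighted by exponent:
  (−½·δs/s)² = (-0.5×0.0730)² = 0.00133;  (1·δx/x)² = (1×0.0640)² = 0.00410;  (-2·δd/d)² = (-2×0.0920)² = 0.0339
δQ/Q = √(0.0393) = 0.198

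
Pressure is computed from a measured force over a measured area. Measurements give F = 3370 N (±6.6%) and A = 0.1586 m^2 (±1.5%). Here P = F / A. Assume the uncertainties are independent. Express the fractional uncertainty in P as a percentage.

Products/powers → add relative errors in quadrature, weighted by exponent:
  (1·δF/F)² = (1×0.0660)² = 0.00436;  (-1·δA/A)² = (-1×0.0150)² = 0.000225
δP/P = √(0.00458) = 0.0677

6.77%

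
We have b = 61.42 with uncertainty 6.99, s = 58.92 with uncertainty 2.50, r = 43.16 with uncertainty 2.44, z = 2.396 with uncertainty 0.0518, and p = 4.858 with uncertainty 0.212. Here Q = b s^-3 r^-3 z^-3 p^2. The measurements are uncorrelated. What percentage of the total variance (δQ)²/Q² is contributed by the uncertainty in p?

10.9%

(δQ/Q)² = (1·δb/b)² + (-3·δs/s)² + (-3·δr/r)² + (-3·δz/z)² + (2·δp/p)²
  b term: (1×0.114)² = 0.0130
  s term: (-3×0.0424)² = 0.0162
  r term: (-3×0.0565)² = 0.0288
  z term: (-3×0.0216)² = 0.00421
  p term: (2×0.0436)² = 0.00762
Total = 0.0697. Share from p = 0.00762/0.0697 = 0.109.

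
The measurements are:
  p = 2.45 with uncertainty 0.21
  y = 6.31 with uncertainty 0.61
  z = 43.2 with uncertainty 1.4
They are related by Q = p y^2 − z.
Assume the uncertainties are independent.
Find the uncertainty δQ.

Let w = p·y^2 = 97.5. δw/w = √((1·δp/p)² + (2·δy/y)²) = √(0.00735 + 0.0374) = 0.211, so δw = 20.6.
Q = w − z: δQ = √(δw² + δz²) = √(426 + 1.96) = 20.7

20.7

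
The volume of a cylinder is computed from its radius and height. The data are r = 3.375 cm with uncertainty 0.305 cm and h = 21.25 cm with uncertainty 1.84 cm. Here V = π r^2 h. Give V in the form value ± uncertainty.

760.4 ± 152 cm^3

Each factor contributes (exponent × relative error)² to (δV/V)²:
  (2·δr/r)² = (2×0.0904)² = 0.0327;  (1·δh/h)² = (1×0.0866)² = 0.00750
δV/V = √(0.0402) = 0.200
V = 760.4 cm^3, so δV = 0.200 × 760.4 = 152 cm^3.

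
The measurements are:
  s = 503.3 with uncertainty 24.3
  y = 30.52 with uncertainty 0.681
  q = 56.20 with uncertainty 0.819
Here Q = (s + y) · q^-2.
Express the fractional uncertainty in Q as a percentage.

5.41%

Let u = s + y = 533.8. δu = √(δs² + δy²) = √(590 + 0.464) = 24.3, so δu/u = 0.0455.
Q is then a monomial in u, q:
δQ/Q = √((δu/u)² + (-2·δq/q)²) = √(0.00207 + 0.000849) = 0.0541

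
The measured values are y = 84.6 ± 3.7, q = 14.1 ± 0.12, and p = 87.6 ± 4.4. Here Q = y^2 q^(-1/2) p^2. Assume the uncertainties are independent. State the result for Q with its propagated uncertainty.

(1.46 ± 0.195) × 10^7

For a monomial Q ∝ y^2, q^(-1/2), p^2, fractional errors add in quadrature:
  (2·δy/y)² = (2×0.0437)² = 0.00765;  (−½·δq/q)² = (-0.5×0.00851)² = 1.81e-05;  (2·δp/p)² = (2×0.0502)² = 0.0101
δQ/Q = √(0.0178) = 0.133
Q = 1.46e+07, so δQ = 0.133 × 1.46e+07 = 1.95e+06.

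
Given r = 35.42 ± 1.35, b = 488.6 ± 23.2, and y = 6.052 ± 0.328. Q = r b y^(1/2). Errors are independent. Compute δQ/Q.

Q is a product of powers, so relative uncertainties combine in quadrature:
  (1·δr/r)² = (1×0.0381)² = 0.00145;  (1·δb/b)² = (1×0.0475)² = 0.00225;  (½·δy/y)² = (0.5×0.0542)² = 0.000734
δQ/Q = √(0.00444) = 0.0666

0.0666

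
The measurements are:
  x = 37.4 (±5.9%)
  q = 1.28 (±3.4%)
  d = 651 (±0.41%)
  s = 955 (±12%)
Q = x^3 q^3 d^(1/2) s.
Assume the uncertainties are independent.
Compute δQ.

Q is a product of powers, so relative uncertainties combine in quadrature:
  (3·δx/x)² = (3×0.0590)² = 0.0313;  (3·δq/q)² = (3×0.0340)² = 0.0104;  (½·δd/d)² = (0.5×0.00410)² = 4.2e-06;  (1·δs/s)² = (1×0.120)² = 0.0144
δQ/Q = √(0.0561) = 0.237
Q = 2.67e+09, so δQ = 0.237 × 2.67e+09 = 6.33e+08.

6.33e+08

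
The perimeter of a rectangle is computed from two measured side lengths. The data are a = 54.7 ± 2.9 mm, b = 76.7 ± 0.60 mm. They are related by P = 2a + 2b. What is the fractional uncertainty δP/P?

For a sum/difference, combine absolute errors in quadrature:
  (2·δa)² = 33.6;  (2·δb)² = 1.44
δP = √(35.1) = 5.92 mm
P = 263 mm, so δP/P = 5.92/263 = 0.0225.

0.0225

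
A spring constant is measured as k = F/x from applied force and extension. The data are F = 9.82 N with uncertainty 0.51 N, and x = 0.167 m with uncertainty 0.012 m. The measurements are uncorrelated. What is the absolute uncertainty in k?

5.21 N/m

Relative error in a monomial: (δk/k)² = Σ (nᵢ · δxᵢ/xᵢ)².
  (1·δF/F)² = (1×0.0519)² = 0.00270;  (-1·δx/x)² = (-1×0.0719)² = 0.00516
δk/k = √(0.00786) = 0.0887
k = 58.8 N/m, so δk = 0.0887 × 58.8 = 5.21 N/m.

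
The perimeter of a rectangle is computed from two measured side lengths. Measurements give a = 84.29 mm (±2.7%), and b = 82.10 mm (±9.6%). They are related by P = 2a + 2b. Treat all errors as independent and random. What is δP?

Each term contributes (cᵢ δxᵢ)² to (δP)²:
  (2·δa)² = 20.7;  (2·δb)² = 248
δP = √(269) = 16.4 mm

16.4 mm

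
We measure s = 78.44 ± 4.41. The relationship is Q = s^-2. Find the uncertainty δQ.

Q is a product of powers, so relative uncertainties combine in quadrature:
  (-2·δs/s)² = (-2×0.0562)² = 0.0126
δQ/Q = √(0.0126) = 0.112
Q = 0.0001625, so δQ = 0.112 × 0.0001625 = 1.83e-05.

1.83e-05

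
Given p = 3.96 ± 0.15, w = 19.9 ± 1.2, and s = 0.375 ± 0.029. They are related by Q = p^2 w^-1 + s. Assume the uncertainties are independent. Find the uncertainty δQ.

0.0816

Let h = p^2·w^-1 = 0.788. δh/h = √((2·δp/p)² + (-1·δw/w)²) = √(0.00574 + 0.00364) = 0.0968, so δh = 0.0763.
Q = h + s: δQ = √(δh² + δs²) = √(0.00582 + 0.000841) = 0.0816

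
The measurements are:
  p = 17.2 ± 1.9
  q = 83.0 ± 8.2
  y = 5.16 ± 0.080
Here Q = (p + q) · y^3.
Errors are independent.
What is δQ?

1320

Let u = p + q = 100. δu = √(δp² + δq²) = √(3.61 + 67.2) = 8.42, so δu/u = 0.0840.
Q is then a monomial in u, y:
δQ/Q = √((δu/u)² + (3·δy/y)²) = √(0.00706 + 0.00216) = 0.0960
Q = 13800, so δQ = 0.0960 × 13800 = 1320.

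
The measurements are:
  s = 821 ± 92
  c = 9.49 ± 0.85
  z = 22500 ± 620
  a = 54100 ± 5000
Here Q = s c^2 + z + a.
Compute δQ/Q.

0.109

Let p = s·c^2 = 73900. δp/p = √((1·δs/s)² + (2·δc/c)²) = √(0.0126 + 0.0321) = 0.211, so δp = 15600.
Q = p + z + a: δQ = √(δp² + δz² + δa²) = √(2.44e+08 + 3.84e+05 + 2.5e+07) = 16400
Q = 1.51e+05, so δQ/Q = 16400/1.51e+05 = 0.109.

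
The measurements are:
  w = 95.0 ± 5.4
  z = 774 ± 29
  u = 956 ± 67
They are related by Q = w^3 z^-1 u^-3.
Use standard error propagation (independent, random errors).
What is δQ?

3.46e-07

Q is a product of powers, so relative uncertainties combine in quadrature:
  (3·δw/w)² = (3×0.0568)² = 0.0291;  (-1·δz/z)² = (-1×0.0375)² = 0.00140;  (-3·δu/u)² = (-3×0.0701)² = 0.0442
δQ/Q = √(0.0747) = 0.273
Q = 1.27e-06, so δQ = 0.273 × 1.27e-06 = 3.46e-07.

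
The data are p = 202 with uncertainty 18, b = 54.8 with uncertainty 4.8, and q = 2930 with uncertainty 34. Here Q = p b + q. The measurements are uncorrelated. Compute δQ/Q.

Let w = p·b = 11100. δw/w = √((1·δp/p)² + (1·δb/b)²) = √(0.00794 + 0.00767) = 0.125, so δw = 1380.
Q = w + q: δQ = √(δw² + δq²) = √(1.91e+06 + 1160) = 1380
Q = 14000, so δQ/Q = 1380/14000 = 0.0988.

0.0988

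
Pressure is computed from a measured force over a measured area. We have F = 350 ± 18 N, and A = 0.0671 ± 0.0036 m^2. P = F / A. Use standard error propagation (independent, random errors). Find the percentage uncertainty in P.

For a monomial P ∝ F, A^-1, fractional errors add in quadrature:
  (1·δF/F)² = (1×0.0514)² = 0.00264;  (-1·δA/A)² = (-1×0.0537)² = 0.00288
δP/P = √(0.00552) = 0.0743

7.43%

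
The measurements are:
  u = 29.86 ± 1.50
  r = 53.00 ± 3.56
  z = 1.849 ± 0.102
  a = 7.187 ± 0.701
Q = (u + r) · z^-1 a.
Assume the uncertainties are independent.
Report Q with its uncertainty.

322.1 ± 39.1

Let w = u + r = 82.86. δw = √(δu² + δr²) = √(2.25 + 12.7) = 3.86, so δw/w = 0.0466.
Q is then a monomial in w, z, a:
δQ/Q = √((δw/w)² + (-1·δz/z)² + (1·δa/a)²) = √(0.00217 + 0.00304 + 0.00951) = 0.121
Q = 322.1, so δQ = 0.121 × 322.1 = 39.1.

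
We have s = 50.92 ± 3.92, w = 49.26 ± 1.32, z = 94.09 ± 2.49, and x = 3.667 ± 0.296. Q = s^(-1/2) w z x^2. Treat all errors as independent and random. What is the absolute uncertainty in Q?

1490

Q is a product of powers, so relative uncertainties combine in quadrature:
  (−½·δs/s)² = (-0.5×0.0770)² = 0.00148;  (1·δw/w)² = (1×0.0268)² = 0.000718;  (1·δz/z)² = (1×0.0265)² = 0.000700;  (2·δx/x)² = (2×0.0807)² = 0.0261
δQ/Q = √(0.0290) = 0.170
Q = 8734, so δQ = 0.170 × 8734 = 1490.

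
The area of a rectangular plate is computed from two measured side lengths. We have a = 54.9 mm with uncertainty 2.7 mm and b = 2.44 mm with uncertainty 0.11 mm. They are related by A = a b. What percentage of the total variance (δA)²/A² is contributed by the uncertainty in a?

54.3%

(δA/A)² = (1·δa/a)² + (1·δb/b)²
  a term: (1×0.0492)² = 0.00242
  b term: (1×0.0451)² = 0.00203
Total = 0.00445. Share from a = 0.00242/0.00445 = 0.543.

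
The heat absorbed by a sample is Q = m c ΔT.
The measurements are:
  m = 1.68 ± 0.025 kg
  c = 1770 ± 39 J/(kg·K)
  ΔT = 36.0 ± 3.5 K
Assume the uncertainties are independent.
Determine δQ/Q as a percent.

Products/powers → add relative errors in quadrature, weighted by exponent:
  (1·δm/m)² = (1×0.0149)² = 0.000221;  (1·δc/c)² = (1×0.0220)² = 0.000485;  (1·δΔT/ΔT)² = (1×0.0972)² = 0.00945
δQ/Q = √(0.0102) = 0.101

10.1%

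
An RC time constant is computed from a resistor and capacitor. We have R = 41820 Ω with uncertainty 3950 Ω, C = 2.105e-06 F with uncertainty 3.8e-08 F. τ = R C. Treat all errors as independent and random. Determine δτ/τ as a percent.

Products/powers → add relative errors in quadrature, weighted by exponent:
  (1·δR/R)² = (1×0.0945)² = 0.00892;  (1·δC/C)² = (1×0.0181)² = 0.000326
δτ/τ = √(0.00925) = 0.0962

9.62%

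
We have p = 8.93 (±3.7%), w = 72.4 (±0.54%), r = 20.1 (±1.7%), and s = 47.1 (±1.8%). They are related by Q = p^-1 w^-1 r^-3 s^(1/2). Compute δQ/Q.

0.0639

Relative error in a monomial: (δQ/Q)² = Σ (nᵢ · δxᵢ/xᵢ)².
  (-1·δp/p)² = (-1×0.0370)² = 0.00137;  (-1·δw/w)² = (-1×0.00540)² = 2.92e-05;  (-3·δr/r)² = (-3×0.0170)² = 0.00260;  (½·δs/s)² = (0.5×0.0180)² = 8.1e-05
δQ/Q = √(0.00408) = 0.0639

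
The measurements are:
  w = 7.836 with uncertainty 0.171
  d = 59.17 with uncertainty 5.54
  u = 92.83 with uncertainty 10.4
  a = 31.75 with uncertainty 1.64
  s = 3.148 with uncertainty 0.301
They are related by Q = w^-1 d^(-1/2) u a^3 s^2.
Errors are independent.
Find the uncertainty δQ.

1.34e+05

Each factor contributes (exponent × relative error)² to (δQ/Q)²:
  (-1·δw/w)² = (-1×0.0218)² = 0.000476;  (−½·δd/d)² = (-0.5×0.0936)² = 0.00219;  (1·δu/u)² = (1×0.112)² = 0.0126;  (3·δa/a)² = (3×0.0517)² = 0.0240;  (2·δs/s)² = (2×0.0956)² = 0.0366
δQ/Q = √(0.0758) = 0.275
Q = 488500, so δQ = 0.275 × 488500 = 1.34e+05.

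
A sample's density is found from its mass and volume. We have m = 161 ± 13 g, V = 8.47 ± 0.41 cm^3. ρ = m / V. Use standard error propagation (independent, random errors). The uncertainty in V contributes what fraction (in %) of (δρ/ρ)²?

(δρ/ρ)² = (1·δm/m)² + (-1·δV/V)²
  m term: (1×0.0807)² = 0.00652
  V term: (-1×0.0484)² = 0.00234
Total = 0.00886. Share from V = 0.00234/0.00886 = 0.264.

26.4%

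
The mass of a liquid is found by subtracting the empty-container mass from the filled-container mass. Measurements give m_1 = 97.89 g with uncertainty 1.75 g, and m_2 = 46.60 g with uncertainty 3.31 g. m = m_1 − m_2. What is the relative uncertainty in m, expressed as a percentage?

7.30%

Each term contributes (cᵢ δxᵢ)² to (δm)²:
  (δm_1)² = 3.06;  (δm_2)² = 11.0
δm = √(14.0) = 3.74 g
m = 51.29 g, so δm/m = 3.74/51.29 = 0.0730.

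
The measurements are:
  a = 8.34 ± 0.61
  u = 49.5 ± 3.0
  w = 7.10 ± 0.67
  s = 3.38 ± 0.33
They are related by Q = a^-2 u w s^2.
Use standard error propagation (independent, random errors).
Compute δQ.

15.5

Each factor contributes (exponent × relative error)² to (δQ/Q)²:
  (-2·δa/a)² = (-2×0.0731)² = 0.0214;  (1·δu/u)² = (1×0.0606)² = 0.00367;  (1·δw/w)² = (1×0.0944)² = 0.00890;  (2·δs/s)² = (2×0.0976)² = 0.0381
δQ/Q = √(0.0721) = 0.269
Q = 57.7, so δQ = 0.269 × 57.7 = 15.5.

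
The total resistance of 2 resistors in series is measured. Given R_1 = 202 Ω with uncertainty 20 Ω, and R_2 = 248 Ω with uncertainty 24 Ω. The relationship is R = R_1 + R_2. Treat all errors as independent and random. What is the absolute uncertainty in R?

31.2 Ω

Absolute uncertainties add in quadrature for a linear combination:
  (δR_1)² = 400;  (δR_2)² = 576
δR = √(976) = 31.2 Ω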